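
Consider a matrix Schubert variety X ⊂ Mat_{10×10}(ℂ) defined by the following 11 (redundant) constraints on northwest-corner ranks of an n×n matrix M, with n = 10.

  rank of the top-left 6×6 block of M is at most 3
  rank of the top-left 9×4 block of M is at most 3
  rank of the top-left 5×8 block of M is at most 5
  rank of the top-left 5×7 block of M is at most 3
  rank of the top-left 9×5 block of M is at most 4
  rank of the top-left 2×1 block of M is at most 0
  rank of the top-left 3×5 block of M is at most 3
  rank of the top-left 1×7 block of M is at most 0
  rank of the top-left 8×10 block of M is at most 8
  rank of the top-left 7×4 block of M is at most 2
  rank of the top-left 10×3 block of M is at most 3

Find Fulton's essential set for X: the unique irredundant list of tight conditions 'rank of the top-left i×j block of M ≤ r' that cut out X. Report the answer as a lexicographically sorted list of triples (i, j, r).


Computing R[i][j] = min implied NW-rank bound (n=10, 11 conditions):

  row 1: 0, 0, 0, 0, 0, 0, 0, 1, 1, 1
  row 2: 0, 1, 1, 1, 1, 1, 1, 2, 2, 2
  row 3: 1, 2, 2, 2, 2, 2, 2, 3, 3, 3
  row 4: 1, 2, 2, 2, 3, 3, 3, 4, 4, 4
  row 5: 1, 2, 2, 2, 3, 3, 3, 4, 5, 5
  row 6: 1, 2, 2, 2, 3, 3, 4, 5, 6, 6
  row 7: 1, 2, 2, 2, 3, 4, 5, 6, 7, 7
  row 8: 1, 2, 3, 3, 4, 5, 6, 7, 8, 8
  row 9: 1, 2, 3, 3, 4, 5, 6, 7, 8, 9
  row 10: 1, 2, 3, 4, 5, 6, 7, 8, 9, 10

second differences of R give the permutation w = (8, 2, 1, 5, 9, 7, 6, 3, 10, 4).

ℓ(w)=20; the 6 essential cells (i,j,r):

[(1, 7, 0), (2, 1, 0), (5, 7, 3), (6, 6, 3), (7, 4, 2), (9, 4, 3)]


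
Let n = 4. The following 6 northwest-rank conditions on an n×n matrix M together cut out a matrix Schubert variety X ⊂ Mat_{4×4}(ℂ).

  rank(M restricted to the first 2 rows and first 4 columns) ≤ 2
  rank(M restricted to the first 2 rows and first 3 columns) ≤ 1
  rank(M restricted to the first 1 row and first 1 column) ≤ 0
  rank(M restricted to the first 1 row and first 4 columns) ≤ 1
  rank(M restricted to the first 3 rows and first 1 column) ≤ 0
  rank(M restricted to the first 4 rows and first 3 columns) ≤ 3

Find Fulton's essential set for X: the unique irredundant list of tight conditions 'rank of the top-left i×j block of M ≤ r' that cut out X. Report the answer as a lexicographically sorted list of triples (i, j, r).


Propagating the 6 rank bounds to every northwest block:

  R[1]: 0 1 1 1
  R[2]: 0 1 1 2
  R[3]: 0 1 2 3
  R[4]: 1 2 3 4

so w = (2, 4, 3, 1).

ℓ(w)=4; the 2 essential cells (i,j,r):

[(2, 3, 1), (3, 1, 0)]


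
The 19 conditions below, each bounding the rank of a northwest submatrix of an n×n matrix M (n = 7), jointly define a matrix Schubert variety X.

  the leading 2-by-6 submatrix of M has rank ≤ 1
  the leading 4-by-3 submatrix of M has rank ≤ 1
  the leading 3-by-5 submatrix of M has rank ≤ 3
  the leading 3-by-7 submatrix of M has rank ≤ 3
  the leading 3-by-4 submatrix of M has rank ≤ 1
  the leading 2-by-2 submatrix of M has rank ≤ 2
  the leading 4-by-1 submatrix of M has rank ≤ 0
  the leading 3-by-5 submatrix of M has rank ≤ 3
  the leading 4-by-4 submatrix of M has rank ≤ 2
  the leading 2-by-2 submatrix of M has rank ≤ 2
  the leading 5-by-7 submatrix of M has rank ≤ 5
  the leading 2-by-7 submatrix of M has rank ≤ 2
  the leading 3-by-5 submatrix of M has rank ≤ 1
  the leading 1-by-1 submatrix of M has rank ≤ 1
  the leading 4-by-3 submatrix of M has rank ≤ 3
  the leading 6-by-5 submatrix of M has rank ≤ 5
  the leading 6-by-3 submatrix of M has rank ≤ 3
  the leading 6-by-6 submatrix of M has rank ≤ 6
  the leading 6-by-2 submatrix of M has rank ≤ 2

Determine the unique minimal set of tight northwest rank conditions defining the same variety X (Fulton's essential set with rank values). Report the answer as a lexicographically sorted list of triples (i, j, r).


The tightest implied rank at each (i,j), from the 19 conditions:

  i=1: 0 | 1 | 1 | 1 | 1 | 1 | 1
  i=2: 0 | 1 | 1 | 1 | 1 | 1 | 2
  i=3: 0 | 1 | 1 | 1 | 1 | 2 | 3
  i=4: 0 | 1 | 1 | 2 | 2 | 3 | 4
  i=5: 1 | 2 | 2 | 3 | 3 | 4 | 5
  i=6: 1 | 2 | 3 | 4 | 4 | 5 | 6
  i=7: 1 | 2 | 3 | 4 | 5 | 6 | 7

giving w = (2, 7, 6, 4, 1, 3, 5) via Δ²R.

|D(w)|=12, |Ess(w)|=4:

[(2, 6, 1), (3, 5, 1), (4, 1, 0), (4, 3, 1)]


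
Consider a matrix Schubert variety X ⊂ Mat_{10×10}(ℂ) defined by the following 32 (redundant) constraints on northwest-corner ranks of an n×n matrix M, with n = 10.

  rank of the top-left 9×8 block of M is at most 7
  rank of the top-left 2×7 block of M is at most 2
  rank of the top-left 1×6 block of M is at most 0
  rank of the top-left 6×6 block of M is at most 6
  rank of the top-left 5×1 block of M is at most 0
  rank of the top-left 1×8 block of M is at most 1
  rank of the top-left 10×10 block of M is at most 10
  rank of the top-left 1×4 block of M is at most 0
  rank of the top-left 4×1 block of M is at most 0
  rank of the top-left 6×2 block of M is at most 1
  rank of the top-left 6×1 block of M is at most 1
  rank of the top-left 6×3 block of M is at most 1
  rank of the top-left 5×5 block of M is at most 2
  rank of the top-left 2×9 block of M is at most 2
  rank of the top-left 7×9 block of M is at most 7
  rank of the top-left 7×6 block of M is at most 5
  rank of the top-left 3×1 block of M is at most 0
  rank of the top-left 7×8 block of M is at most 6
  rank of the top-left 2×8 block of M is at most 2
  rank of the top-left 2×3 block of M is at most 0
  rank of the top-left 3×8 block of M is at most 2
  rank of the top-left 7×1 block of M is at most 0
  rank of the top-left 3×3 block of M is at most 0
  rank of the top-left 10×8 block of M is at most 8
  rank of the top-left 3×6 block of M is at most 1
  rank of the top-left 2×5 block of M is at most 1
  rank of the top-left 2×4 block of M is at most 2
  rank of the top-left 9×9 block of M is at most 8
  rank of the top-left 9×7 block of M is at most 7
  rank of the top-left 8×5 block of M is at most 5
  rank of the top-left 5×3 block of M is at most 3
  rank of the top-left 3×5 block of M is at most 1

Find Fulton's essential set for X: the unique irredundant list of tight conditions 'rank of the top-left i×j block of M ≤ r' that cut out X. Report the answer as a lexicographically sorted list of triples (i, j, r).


The tightest implied rank at each (i,j), from the 32 conditions:

  R[1]: 0 | 0 | 0 | 0 | 0 | 0 | 1 | 1 | 1 | 1
  R[2]: 0 | 0 | 0 | 1 | 1 | 1 | 2 | 2 | 2 | 2
  R[3]: 0 | 0 | 0 | 1 | 1 | 1 | 2 | 2 | 3 | 3
  R[4]: 0 | 1 | 1 | 2 | 2 | 2 | 3 | 3 | 4 | 4
  R[5]: 0 | 1 | 1 | 2 | 2 | 3 | 4 | 4 | 5 | 5
  R[6]: 0 | 1 | 1 | 2 | 3 | 4 | 5 | 5 | 6 | 6
  R[7]: 0 | 1 | 2 | 3 | 4 | 5 | 6 | 6 | 7 | 7
  R[8]: 1 | 2 | 3 | 4 | 5 | 6 | 7 | 7 | 8 | 8
  R[9]: 1 | 2 | 3 | 4 | 5 | 6 | 7 | 7 | 8 | 9
  R[10]: 1 | 2 | 3 | 4 | 5 | 6 | 7 | 8 | 9 | 10

hence w(1..10) = (7, 4, 9, 2, 6, 5, 3, 1, 10, 8).

ℓ(w)=23; the 8 essential cells (i,j,r):

[(1, 6, 0), (3, 3, 0), (3, 6, 1), (3, 8, 2), (5, 5, 2), (6, 3, 1), (7, 1, 0), (9, 8, 7)]


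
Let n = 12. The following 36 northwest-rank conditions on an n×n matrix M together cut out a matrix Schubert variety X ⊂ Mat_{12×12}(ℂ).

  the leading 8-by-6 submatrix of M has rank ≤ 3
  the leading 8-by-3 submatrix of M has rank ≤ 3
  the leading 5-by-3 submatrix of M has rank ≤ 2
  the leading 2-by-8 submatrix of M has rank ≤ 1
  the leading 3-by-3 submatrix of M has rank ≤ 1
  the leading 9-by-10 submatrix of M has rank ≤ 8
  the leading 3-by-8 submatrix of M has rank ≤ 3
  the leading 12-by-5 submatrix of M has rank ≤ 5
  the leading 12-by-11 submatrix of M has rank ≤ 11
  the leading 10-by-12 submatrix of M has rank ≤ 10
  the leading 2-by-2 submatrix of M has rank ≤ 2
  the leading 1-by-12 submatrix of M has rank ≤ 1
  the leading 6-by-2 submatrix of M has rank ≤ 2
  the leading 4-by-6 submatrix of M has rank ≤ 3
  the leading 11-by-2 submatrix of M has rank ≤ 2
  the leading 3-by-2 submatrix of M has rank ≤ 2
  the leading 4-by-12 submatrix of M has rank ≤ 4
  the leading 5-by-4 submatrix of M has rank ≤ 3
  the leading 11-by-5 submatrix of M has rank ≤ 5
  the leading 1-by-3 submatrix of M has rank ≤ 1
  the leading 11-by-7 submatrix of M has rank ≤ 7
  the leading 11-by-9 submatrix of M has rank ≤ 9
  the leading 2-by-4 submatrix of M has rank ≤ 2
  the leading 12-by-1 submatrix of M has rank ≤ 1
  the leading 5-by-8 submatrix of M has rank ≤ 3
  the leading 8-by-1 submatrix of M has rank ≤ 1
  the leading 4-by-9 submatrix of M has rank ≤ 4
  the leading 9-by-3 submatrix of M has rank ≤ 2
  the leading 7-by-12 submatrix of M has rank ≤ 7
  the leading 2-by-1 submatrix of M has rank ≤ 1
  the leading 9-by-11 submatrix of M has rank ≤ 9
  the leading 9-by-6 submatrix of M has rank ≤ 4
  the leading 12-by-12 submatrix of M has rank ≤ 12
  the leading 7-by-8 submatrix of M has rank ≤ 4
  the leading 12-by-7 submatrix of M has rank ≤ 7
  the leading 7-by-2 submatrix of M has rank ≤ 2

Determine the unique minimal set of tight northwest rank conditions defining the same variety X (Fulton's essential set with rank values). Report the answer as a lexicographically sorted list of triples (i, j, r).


Recovering R(i,j) via the rank-extension bound from the 36 conditions:

  row 1: 1 1 1 1 1 1 1 1 1 1 1 1
  row 2: 1 1 1 1 1 1 1 1 2 2 2 2
  row 3: 1 1 1 2 2 2 2 2 3 3 3 3
  row 4: 1 2 2 3 3 3 3 3 4 4 4 4
  row 5: 1 2 2 3 3 3 3 3 4 5 5 5
  row 6: 1 2 2 3 3 3 4 4 5 6 6 6
  row 7: 1 2 2 3 3 3 4 4 5 6 7 7
  row 8: 1 2 2 3 3 3 4 5 6 7 8 8
  row 9: 1 2 2 3 4 4 5 6 7 8 9 9
  row 10: 1 2 3 4 5 5 6 7 8 9 10 10
  row 11: 1 2 3 4 5 6 7 8 9 10 11 11
  row 12: 1 2 3 4 5 6 7 8 9 10 11 12

hence w(1..12) = (1, 9, 4, 2, 10, 7, 11, 8, 5, 3, 6, 12).

6 SE-corners of the 25-cell Rothe diagram give Ess(w):

[(2, 8, 1), (3, 3, 1), (5, 8, 3), (7, 8, 4), (8, 6, 3), (9, 3, 2)]


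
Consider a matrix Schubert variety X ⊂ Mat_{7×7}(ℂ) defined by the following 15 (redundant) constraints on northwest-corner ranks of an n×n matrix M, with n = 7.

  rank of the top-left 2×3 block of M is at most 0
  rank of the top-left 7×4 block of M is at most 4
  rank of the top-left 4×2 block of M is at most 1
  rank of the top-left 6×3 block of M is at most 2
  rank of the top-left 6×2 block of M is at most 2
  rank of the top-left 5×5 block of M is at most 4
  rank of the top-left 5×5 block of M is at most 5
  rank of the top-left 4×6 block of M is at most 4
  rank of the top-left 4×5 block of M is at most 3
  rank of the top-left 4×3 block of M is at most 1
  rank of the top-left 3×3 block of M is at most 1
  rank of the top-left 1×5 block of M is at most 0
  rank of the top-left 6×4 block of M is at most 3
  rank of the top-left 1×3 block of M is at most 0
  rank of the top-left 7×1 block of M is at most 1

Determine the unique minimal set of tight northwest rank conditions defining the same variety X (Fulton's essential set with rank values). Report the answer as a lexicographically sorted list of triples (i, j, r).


Recovering R(i,j) via the rank-extension bound from the 15 conditions:

  0, 0, 0, 0, 0, 1, 1
  0, 0, 0, 1, 1, 2, 2
  1, 1, 1, 2, 2, 3, 3
  1, 1, 1, 2, 3, 4, 4
  1, 2, 2, 3, 4, 5, 5
  1, 2, 2, 3, 4, 5, 6
  1, 2, 3, 4, 5, 6, 7

hence w(1..7) = (6, 4, 1, 5, 2, 7, 3).

D(w) has 11 cells with 4 SE-corners; essential set:

[(1, 5, 0), (2, 3, 0), (4, 3, 1), (6, 3, 2)]


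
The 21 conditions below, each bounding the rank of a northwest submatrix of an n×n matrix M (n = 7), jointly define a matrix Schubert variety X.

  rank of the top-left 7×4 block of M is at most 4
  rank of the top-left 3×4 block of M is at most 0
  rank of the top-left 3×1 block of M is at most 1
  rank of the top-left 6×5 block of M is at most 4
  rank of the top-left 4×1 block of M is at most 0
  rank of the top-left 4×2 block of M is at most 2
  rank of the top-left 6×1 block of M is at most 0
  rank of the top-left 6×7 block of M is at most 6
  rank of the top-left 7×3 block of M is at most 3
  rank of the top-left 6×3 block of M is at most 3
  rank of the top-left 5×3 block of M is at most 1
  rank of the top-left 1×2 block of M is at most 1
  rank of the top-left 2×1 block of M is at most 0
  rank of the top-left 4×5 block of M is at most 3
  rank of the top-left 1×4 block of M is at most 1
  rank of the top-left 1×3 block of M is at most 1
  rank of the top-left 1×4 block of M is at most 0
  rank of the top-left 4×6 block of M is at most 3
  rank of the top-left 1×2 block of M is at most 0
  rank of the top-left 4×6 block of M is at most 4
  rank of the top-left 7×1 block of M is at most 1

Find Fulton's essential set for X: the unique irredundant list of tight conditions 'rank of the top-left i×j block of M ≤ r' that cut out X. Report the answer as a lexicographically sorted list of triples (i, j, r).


Computing R[i][j] = min implied NW-rank bound (n=7, 21 conditions):

  i=1: 0, 0, 0, 0, 1, 1, 1
  i=2: 0, 0, 0, 0, 1, 2, 2
  i=3: 0, 0, 0, 0, 1, 2, 3
  i=4: 0, 1, 1, 1, 2, 3, 4
  i=5: 0, 1, 1, 2, 3, 4, 5
  i=6: 0, 1, 2, 3, 4, 5, 6
  i=7: 1, 2, 3, 4, 5, 6, 7

second differences of R give the permutation w = (5, 6, 7, 2, 4, 3, 1).

D(w) has 16 cells with 3 SE-corners; essential set:

[(3, 4, 0), (5, 3, 1), (6, 1, 0)]


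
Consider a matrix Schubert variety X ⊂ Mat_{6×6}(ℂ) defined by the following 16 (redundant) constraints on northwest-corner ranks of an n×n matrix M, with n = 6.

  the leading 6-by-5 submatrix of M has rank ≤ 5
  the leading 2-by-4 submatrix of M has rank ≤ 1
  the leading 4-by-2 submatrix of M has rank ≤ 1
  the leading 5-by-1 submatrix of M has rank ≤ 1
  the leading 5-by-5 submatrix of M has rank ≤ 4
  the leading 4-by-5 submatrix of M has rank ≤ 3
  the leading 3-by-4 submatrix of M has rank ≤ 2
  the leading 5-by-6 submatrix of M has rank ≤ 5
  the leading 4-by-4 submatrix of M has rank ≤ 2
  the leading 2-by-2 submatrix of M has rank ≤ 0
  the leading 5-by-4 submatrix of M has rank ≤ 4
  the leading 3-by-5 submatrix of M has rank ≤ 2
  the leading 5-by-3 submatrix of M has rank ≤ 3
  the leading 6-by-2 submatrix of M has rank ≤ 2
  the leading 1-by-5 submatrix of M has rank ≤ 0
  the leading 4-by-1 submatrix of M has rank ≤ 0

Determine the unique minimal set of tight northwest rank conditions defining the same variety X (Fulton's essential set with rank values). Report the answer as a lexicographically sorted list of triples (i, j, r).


Computing R[i][j] = min implied NW-rank bound (n=6, 16 conditions):

  R[1]: 0, 0, 0, 0, 0, 1
  R[2]: 0, 0, 1, 1, 1, 2
  R[3]: 0, 1, 2, 2, 2, 3
  R[4]: 0, 1, 2, 2, 3, 4
  R[5]: 1, 2, 3, 3, 4, 5
  R[6]: 1, 2, 3, 4, 5, 6

hence w(1..6) = (6, 3, 2, 5, 1, 4).

Fulton essential set (4 of the 10 Rothe cells):

[(1, 5, 0), (2, 2, 0), (4, 1, 0), (4, 4, 2)]


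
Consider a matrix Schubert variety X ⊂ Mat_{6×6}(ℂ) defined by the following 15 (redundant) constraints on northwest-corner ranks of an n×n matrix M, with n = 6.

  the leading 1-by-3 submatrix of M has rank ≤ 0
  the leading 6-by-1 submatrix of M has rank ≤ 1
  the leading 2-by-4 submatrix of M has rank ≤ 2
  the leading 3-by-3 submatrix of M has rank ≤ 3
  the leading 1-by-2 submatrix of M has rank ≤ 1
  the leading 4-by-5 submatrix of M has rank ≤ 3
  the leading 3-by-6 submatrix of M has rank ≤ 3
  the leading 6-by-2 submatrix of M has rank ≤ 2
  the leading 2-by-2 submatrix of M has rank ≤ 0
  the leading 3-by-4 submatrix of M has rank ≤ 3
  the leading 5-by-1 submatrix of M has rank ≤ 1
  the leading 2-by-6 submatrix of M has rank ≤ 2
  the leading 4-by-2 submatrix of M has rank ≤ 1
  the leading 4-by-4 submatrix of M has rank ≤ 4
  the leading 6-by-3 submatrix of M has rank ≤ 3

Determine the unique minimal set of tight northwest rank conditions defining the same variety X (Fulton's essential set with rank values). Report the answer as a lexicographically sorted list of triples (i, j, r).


Recovering R(i,j) via the rank-extension bound from the 15 conditions:

  row 1: 0 | 0 | 0 | 1 | 1 | 1
  row 2: 0 | 0 | 1 | 2 | 2 | 2
  row 3: 1 | 1 | 2 | 3 | 3 | 3
  row 4: 1 | 1 | 2 | 3 | 3 | 4
  row 5: 1 | 2 | 3 | 4 | 4 | 5
  row 6: 1 | 2 | 3 | 4 | 5 | 6

second differences of R give the permutation w = (4, 3, 1, 6, 2, 5).

ℓ(w)=7; the 4 essential cells (i,j,r):

[(1, 3, 0), (2, 2, 0), (4, 2, 1), (4, 5, 3)]


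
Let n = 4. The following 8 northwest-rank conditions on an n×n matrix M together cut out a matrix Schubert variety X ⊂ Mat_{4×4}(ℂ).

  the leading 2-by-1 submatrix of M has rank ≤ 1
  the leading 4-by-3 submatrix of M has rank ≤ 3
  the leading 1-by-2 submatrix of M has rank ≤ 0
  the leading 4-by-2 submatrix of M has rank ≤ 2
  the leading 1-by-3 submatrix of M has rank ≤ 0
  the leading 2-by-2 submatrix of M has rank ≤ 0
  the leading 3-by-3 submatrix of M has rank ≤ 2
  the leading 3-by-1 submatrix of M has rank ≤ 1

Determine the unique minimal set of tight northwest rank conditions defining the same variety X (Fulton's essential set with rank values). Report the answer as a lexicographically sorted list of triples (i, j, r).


The tightest implied rank at each (i,j), from the 8 conditions:

  R[1]: 0, 0, 0, 1
  R[2]: 0, 0, 1, 2
  R[3]: 1, 1, 2, 3
  R[4]: 1, 2, 3, 4

second differences of R give the permutation w = (4, 3, 1, 2).

Rothe diagram D(w) (5 cells), 2 SE-corners (essential conditions):

[(1, 3, 0), (2, 2, 0)]


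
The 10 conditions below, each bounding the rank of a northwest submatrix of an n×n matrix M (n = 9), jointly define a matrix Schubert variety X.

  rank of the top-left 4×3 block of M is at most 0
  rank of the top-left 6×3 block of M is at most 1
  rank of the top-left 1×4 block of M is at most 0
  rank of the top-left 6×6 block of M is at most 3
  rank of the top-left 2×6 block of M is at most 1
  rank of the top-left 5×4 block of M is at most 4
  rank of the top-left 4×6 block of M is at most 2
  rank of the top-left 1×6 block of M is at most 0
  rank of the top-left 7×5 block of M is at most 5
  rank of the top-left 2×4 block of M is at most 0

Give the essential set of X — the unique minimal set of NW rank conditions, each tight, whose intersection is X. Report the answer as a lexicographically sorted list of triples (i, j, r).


Rank table r_w(9×9) implied by the 10 constraints:

  R[1]: 0 0 0 0 0 0 1 1 1
  R[2]: 0 0 0 0 1 1 2 2 2
  R[3]: 0 0 0 1 2 2 3 3 3
  R[4]: 0 0 0 1 2 2 3 4 4
  R[5]: 1 1 1 2 3 3 4 5 5
  R[6]: 1 1 1 2 3 3 4 5 6
  R[7]: 1 2 2 3 4 4 5 6 7
  R[8]: 1 2 3 4 5 5 6 7 8
  R[9]: 1 2 3 4 5 6 7 8 9

the unique w with this rank table is (7, 5, 4, 8, 1, 9, 2, 3, 6).

|D(w)|=20, |Ess(w)|=6:

[(1, 6, 0), (2, 4, 0), (4, 3, 0), (4, 6, 2), (6, 3, 1), (6, 6, 3)]


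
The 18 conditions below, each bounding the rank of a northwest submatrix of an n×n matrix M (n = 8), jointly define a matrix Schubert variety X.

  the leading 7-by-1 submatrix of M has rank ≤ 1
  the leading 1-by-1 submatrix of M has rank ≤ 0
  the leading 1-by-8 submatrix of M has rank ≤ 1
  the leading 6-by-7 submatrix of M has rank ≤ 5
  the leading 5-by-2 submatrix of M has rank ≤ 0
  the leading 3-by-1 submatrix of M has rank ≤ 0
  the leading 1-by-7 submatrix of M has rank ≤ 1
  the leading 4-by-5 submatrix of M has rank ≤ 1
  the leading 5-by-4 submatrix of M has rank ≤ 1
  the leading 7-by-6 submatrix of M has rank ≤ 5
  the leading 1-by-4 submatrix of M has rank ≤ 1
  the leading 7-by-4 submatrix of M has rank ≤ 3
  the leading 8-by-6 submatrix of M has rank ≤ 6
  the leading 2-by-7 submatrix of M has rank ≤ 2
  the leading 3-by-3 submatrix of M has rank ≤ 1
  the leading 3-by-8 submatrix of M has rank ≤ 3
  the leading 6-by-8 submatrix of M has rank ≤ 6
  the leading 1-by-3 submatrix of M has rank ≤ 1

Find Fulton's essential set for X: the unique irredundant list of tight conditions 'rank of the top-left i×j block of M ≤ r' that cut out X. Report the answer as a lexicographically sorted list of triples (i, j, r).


Computing R[i][j] = min implied NW-rank bound (n=8, 18 conditions):

  i=1: 0 0 1 1 1 1 1 1
  i=2: 0 0 1 1 1 2 2 2
  i=3: 0 0 1 1 1 2 3 3
  i=4: 0 0 1 1 1 2 3 4
  i=5: 0 0 1 1 2 3 4 5
  i=6: 1 1 2 2 3 4 5 6
  i=7: 1 2 3 3 4 5 6 7
  i=8: 1 2 3 4 5 6 7 8

so w = (3, 6, 7, 8, 5, 1, 2, 4).

3 SE-corners of the 17-cell Rothe diagram give Ess(w):

[(4, 5, 1), (5, 2, 0), (5, 4, 1)]


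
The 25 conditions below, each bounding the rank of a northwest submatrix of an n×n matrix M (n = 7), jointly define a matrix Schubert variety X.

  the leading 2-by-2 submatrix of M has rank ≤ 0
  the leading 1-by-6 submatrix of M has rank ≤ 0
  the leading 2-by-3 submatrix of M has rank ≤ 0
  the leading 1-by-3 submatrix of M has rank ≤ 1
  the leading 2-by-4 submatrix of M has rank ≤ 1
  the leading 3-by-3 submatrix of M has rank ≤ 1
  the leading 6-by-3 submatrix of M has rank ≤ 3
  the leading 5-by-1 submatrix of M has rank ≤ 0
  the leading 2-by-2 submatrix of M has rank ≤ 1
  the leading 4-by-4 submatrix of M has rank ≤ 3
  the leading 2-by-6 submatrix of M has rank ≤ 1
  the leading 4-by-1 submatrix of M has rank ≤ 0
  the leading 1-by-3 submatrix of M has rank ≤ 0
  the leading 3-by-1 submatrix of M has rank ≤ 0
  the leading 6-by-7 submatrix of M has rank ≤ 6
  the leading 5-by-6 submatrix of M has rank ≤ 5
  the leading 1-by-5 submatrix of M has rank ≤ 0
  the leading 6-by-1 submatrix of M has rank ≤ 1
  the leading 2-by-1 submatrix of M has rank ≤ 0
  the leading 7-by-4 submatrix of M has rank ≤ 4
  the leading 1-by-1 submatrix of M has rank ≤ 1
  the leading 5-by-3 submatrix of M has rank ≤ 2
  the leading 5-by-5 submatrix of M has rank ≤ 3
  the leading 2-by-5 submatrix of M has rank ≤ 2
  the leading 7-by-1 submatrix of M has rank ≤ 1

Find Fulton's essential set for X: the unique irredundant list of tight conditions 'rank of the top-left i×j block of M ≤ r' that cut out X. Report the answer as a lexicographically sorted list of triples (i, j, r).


Recovering R(i,j) via the rank-extension bound from the 25 conditions:

  0 0 0 0 0 0 1
  0 0 0 1 1 1 2
  0 1 1 2 2 2 3
  0 1 2 3 3 3 4
  0 1 2 3 3 4 5
  1 2 3 4 4 5 6
  1 2 3 4 5 6 7

the unique w with this rank table is (7, 4, 2, 3, 6, 1, 5).

|D(w)|=13, |Ess(w)|=4:

[(1, 6, 0), (2, 3, 0), (5, 1, 0), (5, 5, 3)]


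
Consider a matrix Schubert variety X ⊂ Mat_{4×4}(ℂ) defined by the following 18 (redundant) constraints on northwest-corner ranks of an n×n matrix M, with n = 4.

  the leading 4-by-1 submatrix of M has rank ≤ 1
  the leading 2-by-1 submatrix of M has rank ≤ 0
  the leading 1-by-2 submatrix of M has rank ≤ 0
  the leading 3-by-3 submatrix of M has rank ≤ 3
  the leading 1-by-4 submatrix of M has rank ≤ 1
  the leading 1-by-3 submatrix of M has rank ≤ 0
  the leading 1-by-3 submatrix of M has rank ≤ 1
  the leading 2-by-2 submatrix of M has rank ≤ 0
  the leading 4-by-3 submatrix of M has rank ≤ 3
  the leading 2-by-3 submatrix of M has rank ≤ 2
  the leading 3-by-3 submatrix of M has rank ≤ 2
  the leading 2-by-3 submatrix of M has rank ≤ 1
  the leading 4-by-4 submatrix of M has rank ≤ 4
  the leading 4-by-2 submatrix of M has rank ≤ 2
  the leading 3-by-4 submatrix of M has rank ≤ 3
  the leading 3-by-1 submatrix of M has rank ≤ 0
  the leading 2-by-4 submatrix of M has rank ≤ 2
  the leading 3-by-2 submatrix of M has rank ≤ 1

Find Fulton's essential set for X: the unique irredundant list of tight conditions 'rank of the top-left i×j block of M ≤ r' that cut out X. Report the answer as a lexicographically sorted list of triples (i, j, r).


Propagating the 18 rank bounds to every northwest block:

  R[1]: 0 0 0 1
  R[2]: 0 0 1 2
  R[3]: 0 1 2 3
  R[4]: 1 2 3 4

the unique w with this rank table is (4, 3, 2, 1).

D(w) has 6 cells with 3 SE-corners; essential set:

[(1, 3, 0), (2, 2, 0), (3, 1, 0)]


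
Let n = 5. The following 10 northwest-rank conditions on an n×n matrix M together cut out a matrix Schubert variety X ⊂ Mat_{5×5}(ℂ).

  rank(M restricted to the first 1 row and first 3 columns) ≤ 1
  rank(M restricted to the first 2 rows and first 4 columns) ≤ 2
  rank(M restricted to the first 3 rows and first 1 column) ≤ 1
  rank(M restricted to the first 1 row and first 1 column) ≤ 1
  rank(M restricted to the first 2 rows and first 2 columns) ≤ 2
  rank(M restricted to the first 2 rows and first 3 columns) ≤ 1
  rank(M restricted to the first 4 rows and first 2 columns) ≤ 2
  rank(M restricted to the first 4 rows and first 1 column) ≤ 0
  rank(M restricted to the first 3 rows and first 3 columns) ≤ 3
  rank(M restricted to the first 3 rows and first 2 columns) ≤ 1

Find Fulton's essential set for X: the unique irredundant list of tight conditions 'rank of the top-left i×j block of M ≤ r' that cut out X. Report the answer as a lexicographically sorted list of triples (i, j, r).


Rank table r_w(5×5) implied by the 10 constraints:

  R[1]: 0  1  1  1  1
  R[2]: 0  1  1  2  2
  R[3]: 0  1  2  3  3
  R[4]: 0  1  2  3  4
  R[5]: 1  2  3  4  5

hence w(1..5) = (2, 4, 3, 5, 1).

2 SE-corners of the 5-cell Rothe diagram give Ess(w):

[(2, 3, 1), (4, 1, 0)]


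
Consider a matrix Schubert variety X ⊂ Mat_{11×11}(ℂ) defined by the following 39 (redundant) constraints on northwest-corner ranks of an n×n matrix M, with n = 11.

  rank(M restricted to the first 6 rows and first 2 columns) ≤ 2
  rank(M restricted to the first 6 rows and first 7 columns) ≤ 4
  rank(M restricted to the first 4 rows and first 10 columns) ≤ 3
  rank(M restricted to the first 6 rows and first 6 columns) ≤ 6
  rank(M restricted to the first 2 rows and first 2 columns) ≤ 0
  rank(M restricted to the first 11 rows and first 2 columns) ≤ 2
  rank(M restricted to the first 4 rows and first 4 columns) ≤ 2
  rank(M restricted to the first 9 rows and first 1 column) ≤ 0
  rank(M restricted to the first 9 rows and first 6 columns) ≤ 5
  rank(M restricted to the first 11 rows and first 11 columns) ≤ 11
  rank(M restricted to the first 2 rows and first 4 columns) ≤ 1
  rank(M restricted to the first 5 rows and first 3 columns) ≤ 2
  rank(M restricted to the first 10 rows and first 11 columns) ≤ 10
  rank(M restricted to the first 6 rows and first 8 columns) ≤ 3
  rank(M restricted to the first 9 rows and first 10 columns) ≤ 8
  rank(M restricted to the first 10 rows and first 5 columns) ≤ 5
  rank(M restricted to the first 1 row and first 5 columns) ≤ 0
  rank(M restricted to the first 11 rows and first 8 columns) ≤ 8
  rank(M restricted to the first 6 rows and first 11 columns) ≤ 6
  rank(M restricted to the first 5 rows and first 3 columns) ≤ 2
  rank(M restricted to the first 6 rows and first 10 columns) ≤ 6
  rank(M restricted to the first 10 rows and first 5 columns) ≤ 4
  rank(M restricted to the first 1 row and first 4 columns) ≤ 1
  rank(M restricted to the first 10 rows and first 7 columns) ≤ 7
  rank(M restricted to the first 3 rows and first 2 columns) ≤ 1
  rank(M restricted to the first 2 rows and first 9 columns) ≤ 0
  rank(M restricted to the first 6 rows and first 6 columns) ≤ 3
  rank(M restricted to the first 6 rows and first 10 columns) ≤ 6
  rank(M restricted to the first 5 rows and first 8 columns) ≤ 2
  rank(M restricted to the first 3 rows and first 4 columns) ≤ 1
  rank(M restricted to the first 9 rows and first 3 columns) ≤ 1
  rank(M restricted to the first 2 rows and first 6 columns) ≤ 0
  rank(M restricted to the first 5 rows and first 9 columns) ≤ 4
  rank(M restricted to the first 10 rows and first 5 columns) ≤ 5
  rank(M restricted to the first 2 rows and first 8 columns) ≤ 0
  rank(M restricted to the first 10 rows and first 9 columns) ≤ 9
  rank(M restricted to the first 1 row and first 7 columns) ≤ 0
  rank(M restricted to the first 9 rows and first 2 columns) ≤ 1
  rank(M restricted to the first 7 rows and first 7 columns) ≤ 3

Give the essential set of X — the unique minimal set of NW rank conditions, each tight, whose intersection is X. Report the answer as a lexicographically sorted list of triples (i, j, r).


The tightest implied rank at each (i,j), from the 39 conditions:

  0 | 0 | 0 | 0 | 0 | 0 | 0 | 0 | 0 | 1 | 1
  0 | 0 | 0 | 0 | 0 | 0 | 0 | 0 | 0 | 1 | 2
  0 | 1 | 1 | 1 | 1 | 1 | 1 | 1 | 1 | 2 | 3
  0 | 1 | 1 | 2 | 2 | 2 | 2 | 2 | 2 | 3 | 4
  0 | 1 | 1 | 2 | 2 | 2 | 2 | 2 | 3 | 4 | 5
  0 | 1 | 1 | 2 | 3 | 3 | 3 | 3 | 4 | 5 | 6
  0 | 1 | 1 | 2 | 3 | 3 | 3 | 4 | 5 | 6 | 7
  0 | 1 | 1 | 2 | 3 | 4 | 4 | 5 | 6 | 7 | 8
  0 | 1 | 1 | 2 | 3 | 4 | 5 | 6 | 7 | 8 | 9
  1 | 2 | 2 | 3 | 4 | 5 | 6 | 7 | 8 | 9 | 10
  1 | 2 | 3 | 4 | 5 | 6 | 7 | 8 | 9 | 10 | 11

reading off 1-entries of Δ²R: w = (10, 11, 2, 4, 9, 5, 8, 6, 7, 1, 3).

5 SE-corners of the 37-cell Rothe diagram give Ess(w):

[(2, 9, 0), (5, 8, 2), (7, 7, 3), (9, 1, 0), (9, 3, 1)]


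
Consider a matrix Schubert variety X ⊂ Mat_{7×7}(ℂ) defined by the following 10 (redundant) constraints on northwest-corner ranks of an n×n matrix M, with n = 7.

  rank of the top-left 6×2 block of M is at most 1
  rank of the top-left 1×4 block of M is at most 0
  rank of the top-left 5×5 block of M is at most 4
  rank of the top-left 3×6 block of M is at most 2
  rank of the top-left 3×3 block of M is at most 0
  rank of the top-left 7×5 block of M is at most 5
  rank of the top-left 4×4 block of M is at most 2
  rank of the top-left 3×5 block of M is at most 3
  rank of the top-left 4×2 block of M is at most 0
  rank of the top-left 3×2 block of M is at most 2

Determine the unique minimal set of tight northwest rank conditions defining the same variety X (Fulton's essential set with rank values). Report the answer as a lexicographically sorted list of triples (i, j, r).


The tightest implied rank at each (i,j), from the 10 conditions:

  row 1: 0 0 0 0 1 1 1
  row 2: 0 0 0 1 2 2 2
  row 3: 0 0 0 1 2 2 3
  row 4: 0 0 1 2 3 3 4
  row 5: 1 1 2 3 4 4 5
  row 6: 1 1 2 3 4 5 6
  row 7: 1 2 3 4 5 6 7

reading off 1-entries of Δ²R: w = (5, 4, 7, 3, 1, 6, 2).

ℓ(w)=14; the 5 essential cells (i,j,r):

[(1, 4, 0), (3, 3, 0), (3, 6, 2), (4, 2, 0), (6, 2, 1)]


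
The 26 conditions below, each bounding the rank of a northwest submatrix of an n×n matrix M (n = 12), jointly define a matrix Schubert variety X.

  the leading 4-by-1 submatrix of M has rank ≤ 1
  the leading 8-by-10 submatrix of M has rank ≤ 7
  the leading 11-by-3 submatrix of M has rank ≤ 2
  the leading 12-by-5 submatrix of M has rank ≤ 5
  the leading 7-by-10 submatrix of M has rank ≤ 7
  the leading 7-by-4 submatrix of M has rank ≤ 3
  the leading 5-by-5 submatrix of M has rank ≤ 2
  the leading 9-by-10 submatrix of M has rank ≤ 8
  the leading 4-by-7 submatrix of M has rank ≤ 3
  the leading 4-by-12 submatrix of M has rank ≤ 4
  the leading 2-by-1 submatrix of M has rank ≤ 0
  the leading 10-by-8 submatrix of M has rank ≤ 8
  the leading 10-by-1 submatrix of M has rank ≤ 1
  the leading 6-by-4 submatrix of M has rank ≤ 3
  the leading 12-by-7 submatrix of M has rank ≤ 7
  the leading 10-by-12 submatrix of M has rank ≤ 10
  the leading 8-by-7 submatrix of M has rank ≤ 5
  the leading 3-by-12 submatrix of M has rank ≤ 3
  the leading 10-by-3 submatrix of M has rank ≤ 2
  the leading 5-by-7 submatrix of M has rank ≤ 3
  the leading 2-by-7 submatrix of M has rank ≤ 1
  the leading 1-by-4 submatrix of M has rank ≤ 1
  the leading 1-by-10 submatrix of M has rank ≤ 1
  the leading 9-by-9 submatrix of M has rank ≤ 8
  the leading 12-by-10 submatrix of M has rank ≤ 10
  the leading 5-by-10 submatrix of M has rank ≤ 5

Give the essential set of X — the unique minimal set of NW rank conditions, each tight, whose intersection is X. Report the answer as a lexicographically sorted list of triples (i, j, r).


Rank table r_w(12×12) implied by the 26 constraints:

  0, 1, 1, 1, 1, 1, 1, 1, 1, 1, 1, 1
  0, 1, 1, 1, 1, 1, 1, 2, 2, 2, 2, 2
  1, 2, 2, 2, 2, 2, 2, 3, 3, 3, 3, 3
  1, 2, 2, 2, 2, 3, 3, 4, 4, 4, 4, 4
  1, 2, 2, 2, 2, 3, 3, 4, 5, 5, 5, 5
  1, 2, 2, 3, 3, 4, 4, 5, 6, 6, 6, 6
  1, 2, 2, 3, 4, 5, 5, 6, 7, 7, 7, 7
  1, 2, 2, 3, 4, 5, 5, 6, 7, 7, 8, 8
  1, 2, 2, 3, 4, 5, 6, 7, 8, 8, 9, 9
  1, 2, 2, 3, 4, 5, 6, 7, 8, 9, 10, 10
  1, 2, 2, 3, 4, 5, 6, 7, 8, 9, 10, 11
  1, 2, 3, 4, 5, 6, 7, 8, 9, 10, 11, 12

second differences of R give the permutation w = (2, 8, 1, 6, 9, 4, 5, 11, 7, 10, 12, 3).

ℓ(w)=22; the 7 essential cells (i,j,r):

[(2, 1, 0), (2, 7, 1), (5, 5, 2), (5, 7, 3), (8, 7, 5), (8, 10, 7), (11, 3, 2)]


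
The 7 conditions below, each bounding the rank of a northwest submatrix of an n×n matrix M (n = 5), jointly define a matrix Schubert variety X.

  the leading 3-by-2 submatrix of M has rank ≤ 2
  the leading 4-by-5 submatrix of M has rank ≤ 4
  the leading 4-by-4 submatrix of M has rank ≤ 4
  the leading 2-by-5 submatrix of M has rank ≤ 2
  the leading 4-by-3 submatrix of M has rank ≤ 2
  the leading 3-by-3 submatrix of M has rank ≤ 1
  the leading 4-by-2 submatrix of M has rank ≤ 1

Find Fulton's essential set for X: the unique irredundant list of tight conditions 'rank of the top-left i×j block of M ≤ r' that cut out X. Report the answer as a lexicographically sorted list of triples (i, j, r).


The tightest implied rank at each (i,j), from the 7 conditions:

  1, 1, 1, 1, 1
  1, 1, 1, 2, 2
  1, 1, 1, 2, 3
  1, 1, 2, 3, 4
  1, 2, 3, 4, 5

second differences of R give the permutation w = (1, 4, 5, 3, 2).

Fulton essential set (2 of the 5 Rothe cells):

[(3, 3, 1), (4, 2, 1)]


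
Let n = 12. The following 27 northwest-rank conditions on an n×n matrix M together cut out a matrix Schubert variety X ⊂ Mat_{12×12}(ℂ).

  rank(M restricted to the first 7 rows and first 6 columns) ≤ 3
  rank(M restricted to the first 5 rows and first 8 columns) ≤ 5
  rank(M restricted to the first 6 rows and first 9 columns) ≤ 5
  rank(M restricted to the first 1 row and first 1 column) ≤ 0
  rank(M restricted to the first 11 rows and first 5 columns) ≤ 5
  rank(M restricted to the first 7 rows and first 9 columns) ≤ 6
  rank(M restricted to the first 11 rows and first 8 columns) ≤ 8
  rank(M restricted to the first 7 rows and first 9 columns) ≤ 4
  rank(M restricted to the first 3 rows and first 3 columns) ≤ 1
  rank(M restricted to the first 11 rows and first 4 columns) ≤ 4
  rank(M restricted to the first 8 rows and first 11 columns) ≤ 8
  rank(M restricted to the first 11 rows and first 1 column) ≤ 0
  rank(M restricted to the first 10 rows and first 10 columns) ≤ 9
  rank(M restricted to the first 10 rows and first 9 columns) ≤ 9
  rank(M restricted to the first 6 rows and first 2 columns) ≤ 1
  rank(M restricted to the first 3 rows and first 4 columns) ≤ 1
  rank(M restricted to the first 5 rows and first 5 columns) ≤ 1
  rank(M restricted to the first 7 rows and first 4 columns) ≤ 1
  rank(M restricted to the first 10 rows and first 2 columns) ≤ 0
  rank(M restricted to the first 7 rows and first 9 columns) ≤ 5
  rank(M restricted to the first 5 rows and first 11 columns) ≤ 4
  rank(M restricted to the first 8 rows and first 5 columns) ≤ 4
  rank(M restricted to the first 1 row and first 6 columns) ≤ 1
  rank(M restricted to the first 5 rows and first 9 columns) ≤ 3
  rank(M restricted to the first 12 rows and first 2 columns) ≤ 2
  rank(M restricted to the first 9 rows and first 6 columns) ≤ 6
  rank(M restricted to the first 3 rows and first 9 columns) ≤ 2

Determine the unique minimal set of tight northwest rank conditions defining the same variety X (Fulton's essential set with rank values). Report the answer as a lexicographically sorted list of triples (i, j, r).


Recovering R(i,j) via the rank-extension bound from the 27 conditions:

  0  0  1  1  1  1  1  1  1  1  1  1
  0  0  1  1  1  2  2  2  2  2  2  2
  0  0  1  1  1  2  2  2  2  3  3  3
  0  0  1  1  1  2  3  3  3  4  4  4
  0  0  1  1  1  2  3  3  3  4  4  5
  0  0  1  1  2  3  4  4  4  5  5  6
  0  0  1  1  2  3  4  4  4  5  6  7
  0  0  1  2  3  4  5  5  5  6  7  8
  0  0  1  2  3  4  5  6  6  7  8  9
  0  0  1  2  3  4  5  6  7  8  9  10
  0  1  2  3  4  5  6  7  8  9  10  11
  1  2  3  4  5  6  7  8  9  10  11  12

the unique w with this rank table is (3, 6, 10, 7, 12, 5, 11, 4, 8, 9, 2, 1).

Rothe diagram D(w) (39 cells), 8 SE-corners (essential conditions):

[(3, 9, 2), (5, 5, 1), (5, 9, 3), (5, 11, 4), (7, 4, 1), (7, 9, 4), (10, 2, 0), (11, 1, 0)]


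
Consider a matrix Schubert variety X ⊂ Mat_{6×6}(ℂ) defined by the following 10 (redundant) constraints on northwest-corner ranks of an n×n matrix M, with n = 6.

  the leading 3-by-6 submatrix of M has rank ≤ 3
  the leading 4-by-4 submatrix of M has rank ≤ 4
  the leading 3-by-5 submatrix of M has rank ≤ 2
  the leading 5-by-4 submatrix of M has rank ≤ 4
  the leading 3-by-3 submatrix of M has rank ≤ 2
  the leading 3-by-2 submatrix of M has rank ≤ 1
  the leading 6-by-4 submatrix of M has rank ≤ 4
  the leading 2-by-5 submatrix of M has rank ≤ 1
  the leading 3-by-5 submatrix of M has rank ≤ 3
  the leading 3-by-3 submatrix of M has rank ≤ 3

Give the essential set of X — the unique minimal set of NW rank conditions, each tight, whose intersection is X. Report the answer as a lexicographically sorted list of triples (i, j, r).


Rank table r_w(6×6) implied by the 10 constraints:

  row 1: 1 | 1 | 1 | 1 | 1 | 1
  row 2: 1 | 1 | 1 | 1 | 1 | 2
  row 3: 1 | 1 | 2 | 2 | 2 | 3
  row 4: 1 | 2 | 3 | 3 | 3 | 4
  row 5: 1 | 2 | 3 | 4 | 4 | 5
  row 6: 1 | 2 | 3 | 4 | 5 | 6

so w = (1, 6, 3, 2, 4, 5).

Fulton essential set (2 of the 5 Rothe cells):

[(2, 5, 1), (3, 2, 1)]


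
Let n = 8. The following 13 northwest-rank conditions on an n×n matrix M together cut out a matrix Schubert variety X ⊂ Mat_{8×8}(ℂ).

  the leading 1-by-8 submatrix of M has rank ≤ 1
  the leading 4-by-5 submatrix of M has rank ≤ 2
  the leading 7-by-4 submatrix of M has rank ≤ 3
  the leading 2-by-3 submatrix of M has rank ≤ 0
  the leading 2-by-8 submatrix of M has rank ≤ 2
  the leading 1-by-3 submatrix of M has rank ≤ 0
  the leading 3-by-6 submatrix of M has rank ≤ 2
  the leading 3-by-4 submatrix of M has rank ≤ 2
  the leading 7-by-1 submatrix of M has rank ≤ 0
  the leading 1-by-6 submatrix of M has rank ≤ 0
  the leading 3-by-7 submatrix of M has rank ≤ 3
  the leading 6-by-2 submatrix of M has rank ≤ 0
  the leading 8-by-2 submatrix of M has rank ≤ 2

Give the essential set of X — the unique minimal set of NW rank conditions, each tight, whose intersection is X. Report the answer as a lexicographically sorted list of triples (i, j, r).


Reconstructing r_w from the 13 given conditions:

  0 0 0 0 0 0 1 1
  0 0 0 1 1 1 2 2
  0 0 1 2 2 2 3 3
  0 0 1 2 2 3 4 4
  0 0 1 2 3 4 5 5
  0 0 1 2 3 4 5 6
  0 1 2 3 4 5 6 7
  1 2 3 4 5 6 7 8

second differences of R give the permutation w = (7, 4, 3, 6, 5, 8, 2, 1).

|D(w)|=19, |Ess(w)|=5:

[(1, 6, 0), (2, 3, 0), (4, 5, 2), (6, 2, 0), (7, 1, 0)]


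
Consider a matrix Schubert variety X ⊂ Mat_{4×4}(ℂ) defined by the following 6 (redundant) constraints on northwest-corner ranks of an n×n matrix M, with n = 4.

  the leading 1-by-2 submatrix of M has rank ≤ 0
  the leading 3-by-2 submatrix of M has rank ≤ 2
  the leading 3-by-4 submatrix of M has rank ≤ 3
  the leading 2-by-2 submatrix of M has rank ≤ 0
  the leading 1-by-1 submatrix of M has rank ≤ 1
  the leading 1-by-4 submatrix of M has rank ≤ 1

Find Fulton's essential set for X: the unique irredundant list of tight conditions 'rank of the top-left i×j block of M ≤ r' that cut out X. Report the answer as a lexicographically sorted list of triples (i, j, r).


Rank table r_w(4×4) implied by the 6 constraints:

  i=1: 0  0  1  1
  i=2: 0  0  1  2
  i=3: 1  1  2  3
  i=4: 1  2  3  4

so w = (3, 4, 1, 2).

D(w) has 4 cells with 1 SE-corner; essential set:

[(2, 2, 0)]


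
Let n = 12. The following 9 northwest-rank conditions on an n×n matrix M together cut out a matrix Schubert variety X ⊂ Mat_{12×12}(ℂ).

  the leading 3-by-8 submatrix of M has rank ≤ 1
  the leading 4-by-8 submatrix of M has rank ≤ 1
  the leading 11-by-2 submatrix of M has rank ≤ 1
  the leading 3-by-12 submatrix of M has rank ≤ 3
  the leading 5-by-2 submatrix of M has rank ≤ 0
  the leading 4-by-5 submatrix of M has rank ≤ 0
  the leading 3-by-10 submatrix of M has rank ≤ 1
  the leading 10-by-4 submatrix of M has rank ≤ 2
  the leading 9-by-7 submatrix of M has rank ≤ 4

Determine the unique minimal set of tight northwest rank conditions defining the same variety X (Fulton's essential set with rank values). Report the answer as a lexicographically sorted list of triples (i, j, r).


Recovering R(i,j) via the rank-extension bound from the 9 conditions:

  0 0 0 0 0 1 1 1 1 1 1 1
  0 0 0 0 0 1 1 1 1 1 2 2
  0 0 0 0 0 1 1 1 1 1 2 3
  0 0 0 0 0 1 1 1 2 2 3 4
  0 0 1 1 1 2 2 2 3 3 4 5
  1 1 2 2 2 3 3 3 4 4 5 6
  1 1 2 2 3 4 4 4 5 5 6 7
  1 1 2 2 3 4 4 5 6 6 7 8
  1 1 2 2 3 4 4 5 6 7 8 9
  1 1 2 2 3 4 5 6 7 8 9 10
  1 1 2 3 4 5 6 7 8 9 10 11
  1 2 3 4 5 6 7 8 9 10 11 12

second differences of R give the permutation w = (6, 11, 12, 9, 3, 1, 5, 8, 10, 7, 4, 2).

D(w) has 43 cells with 7 SE-corners; essential set:

[(3, 10, 1), (4, 5, 0), (4, 8, 1), (5, 2, 0), (9, 7, 4), (10, 4, 2), (11, 2, 1)]
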